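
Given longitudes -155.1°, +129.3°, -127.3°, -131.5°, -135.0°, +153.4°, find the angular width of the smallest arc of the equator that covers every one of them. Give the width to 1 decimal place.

103.4°

Sort the longitudes: -155.1°, -135.0°, -131.5°, -127.3°, +129.3°, +153.4°.
Eastward gaps between consecutive values (wrapping around): 20.1°, 3.5°, 4.2°, 256.6°, 24.1°, 51.5°.
Largest gap = 256.6° ⇒ minimal covering band is its complement: 360° − 256.6° = 103.4°.
Band runs from +129.3° eastward to -127.3°, crossing the antimeridian.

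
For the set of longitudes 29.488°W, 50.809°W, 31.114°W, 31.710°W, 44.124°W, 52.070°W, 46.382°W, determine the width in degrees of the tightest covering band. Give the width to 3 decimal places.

Sort the longitudes: -52.070°, -50.809°, -46.382°, -44.124°, -31.710°, -31.114°, -29.488°.
Eastward gaps between consecutive values (wrapping around): 1.261°, 4.427°, 2.258°, 12.414°, 0.596°, 1.626°, 337.418°.
Largest gap = 337.418° ⇒ minimal covering band is its complement: 360° − 337.418° = 22.582°.
Band runs from -52.070° eastward to -29.488°.

22.582°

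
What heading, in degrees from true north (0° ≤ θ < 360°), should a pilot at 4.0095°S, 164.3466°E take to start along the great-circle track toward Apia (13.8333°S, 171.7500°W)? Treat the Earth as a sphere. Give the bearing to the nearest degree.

114°

Δλ = -171.7500 − 164.3466 = -336.0966°; wrapped into (−180°, 180°]: 23.9034°.
θ = atan2( sin Δλ · cos φ₂ , cos φ₁ · sin φ₂ − sin φ₁ · cos φ₂ · cos Δλ )
  = atan2(0.39344, -0.17644) = 114.154° → normalised to [0°, 360°): 114.154°.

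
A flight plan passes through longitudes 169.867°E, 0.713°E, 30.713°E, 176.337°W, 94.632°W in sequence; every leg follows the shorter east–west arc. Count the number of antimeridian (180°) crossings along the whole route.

1

Leg 1: +169.867° → +0.713°, shortest Δλ = -169.154° (west) — does not cross 180°.
Leg 2: +0.713° → +30.713°, shortest Δλ = 30.0° (east) — does not cross 180°.
Leg 3: +30.713° → -176.337°, shortest Δλ = 152.95° (east) — crosses 180°.
Leg 4: -176.337° → -94.632°, shortest Δλ = 81.705° (east) — does not cross 180°.
Total crossings: 1.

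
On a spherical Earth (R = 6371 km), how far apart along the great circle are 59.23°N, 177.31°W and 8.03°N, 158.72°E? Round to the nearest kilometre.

6043 km

Δλ = 158.72 − -177.31 = 336.03°; wrapped into (−180°, 180°]: -23.97°.
Δφ = 8.03 − 59.23 = -51.20°.
a = sin²(Δφ/2) + cos φ₁ · cos φ₂ · sin²(Δλ/2) = 0.208542.
c = 2·atan2(√a, √(1−a)) = 0.94848 rad → d = 6371·c ≈ 6042.79 km.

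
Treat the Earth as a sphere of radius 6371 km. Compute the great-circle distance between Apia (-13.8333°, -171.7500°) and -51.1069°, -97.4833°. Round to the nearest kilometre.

7720 km

Δλ = -97.4833 − -171.7500 = 74.2667°.
Δφ = -51.1069 − -13.8333 = -37.2736°.
a = sin²(Δφ/2) + cos φ₁ · cos φ₂ · sin²(Δλ/2) = 0.324295.
c = 2·atan2(√a, √(1−a)) = 1.21172 rad → d = 6371·c ≈ 7719.87 km.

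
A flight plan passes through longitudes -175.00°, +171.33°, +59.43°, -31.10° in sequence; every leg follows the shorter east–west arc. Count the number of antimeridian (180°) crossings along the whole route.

Leg 1: -175.00° → +171.33°, shortest Δλ = -13.67° (west) — crosses 180°.
Leg 2: +171.33° → +59.43°, shortest Δλ = -111.9° (west) — does not cross 180°.
Leg 3: +59.43° → -31.10°, shortest Δλ = -90.53° (west) — does not cross 180°.
Total crossings: 1.

1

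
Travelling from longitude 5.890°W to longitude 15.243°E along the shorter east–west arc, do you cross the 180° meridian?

Signed shortest Δλ = ((15.243 − -5.890 + 180) mod 360) − 180 = 21.133°.
Going east by 21.133° from -5.890° reaches +15.243° without touching 180°.

No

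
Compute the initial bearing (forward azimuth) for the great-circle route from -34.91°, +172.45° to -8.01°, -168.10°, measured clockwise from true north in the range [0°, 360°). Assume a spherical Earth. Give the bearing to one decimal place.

38.1°

Δλ = -168.10 − 172.45 = -340.55°; wrapped into (−180°, 180°]: 19.45°.
θ = atan2( sin Δλ · cos φ₂ , cos φ₁ · sin φ₂ − sin φ₁ · cos φ₂ · cos Δλ )
  = atan2(0.32974, 0.42009) = 38.129° → normalised to [0°, 360°): 38.129°.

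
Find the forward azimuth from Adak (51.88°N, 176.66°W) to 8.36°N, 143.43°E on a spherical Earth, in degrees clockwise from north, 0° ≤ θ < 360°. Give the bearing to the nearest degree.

Δλ = 143.43 − -176.66 = 320.09°; wrapped into (−180°, 180°]: -39.91°.
θ = atan2( sin Δλ · cos φ₂ , cos φ₁ · sin φ₂ − sin φ₁ · cos φ₂ · cos Δλ )
  = atan2(-0.63477, -0.50729) = -128.631° → normalised to [0°, 360°): 231.369°.

231°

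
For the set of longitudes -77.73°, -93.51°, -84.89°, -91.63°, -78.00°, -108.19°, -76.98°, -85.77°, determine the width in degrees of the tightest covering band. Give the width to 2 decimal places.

Sort the longitudes: -108.19°, -93.51°, -91.63°, -85.77°, -84.89°, -78.00°, -77.73°, -76.98°.
Eastward gaps between consecutive values (wrapping around): 14.68°, 1.88°, 5.86°, 0.88°, 6.89°, 0.27°, 0.75°, 328.79°.
Largest gap = 328.79° ⇒ minimal covering band is its complement: 360° − 328.79° = 31.21°.
Band runs from -108.19° eastward to -76.98°.

31.21°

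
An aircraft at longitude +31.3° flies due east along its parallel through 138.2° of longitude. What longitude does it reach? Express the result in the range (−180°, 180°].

Start at +31.3°; shift +138.2° → +169.5°.
+169.5° already lies in (−180°, 180°].

+169.5°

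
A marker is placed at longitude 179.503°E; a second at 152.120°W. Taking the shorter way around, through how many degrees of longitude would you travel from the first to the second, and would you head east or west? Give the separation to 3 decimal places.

Raw difference: -152.120 − 179.503 = -331.623°.
Normalise into (−180°, 180°]: -331.623° + 360° = 28.377°.
Positive ⇒ the second point lies to the east; separation 28.377°.

28.377° east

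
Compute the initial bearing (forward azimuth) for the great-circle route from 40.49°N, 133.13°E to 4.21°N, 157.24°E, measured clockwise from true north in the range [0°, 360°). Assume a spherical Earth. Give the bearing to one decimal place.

142.7°

Δλ = 157.24 − 133.13 = 24.11°.
θ = atan2( sin Δλ · cos φ₂ , cos φ₁ · sin φ₂ − sin φ₁ · cos φ₂ · cos Δλ )
  = atan2(0.40739, -0.53524) = 142.724° → normalised to [0°, 360°): 142.724°.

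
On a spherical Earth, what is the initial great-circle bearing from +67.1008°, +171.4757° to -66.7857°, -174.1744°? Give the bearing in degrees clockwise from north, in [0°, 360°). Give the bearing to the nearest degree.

172°

Δλ = -174.1744 − 171.4757 = -345.6501°; wrapped into (−180°, 180°]: 14.3499°.
θ = atan2( sin Δλ · cos φ₂ , cos φ₁ · sin φ₂ − sin φ₁ · cos φ₂ · cos Δλ )
  = atan2(0.09769, -0.70939) = 172.159° → normalised to [0°, 360°): 172.159°.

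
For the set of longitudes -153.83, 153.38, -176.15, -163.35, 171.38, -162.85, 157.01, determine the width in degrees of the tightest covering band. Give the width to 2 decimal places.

52.79°

Sort the longitudes: -176.15°, -163.35°, -162.85°, -153.83°, +153.38°, +157.01°, +171.38°.
Eastward gaps between consecutive values (wrapping around): 12.80°, 0.50°, 9.02°, 307.21°, 3.63°, 14.37°, 12.47°.
Largest gap = 307.21° ⇒ minimal covering band is its complement: 360° − 307.21° = 52.79°.
Band runs from +153.38° eastward to -153.83°, crossing the antimeridian.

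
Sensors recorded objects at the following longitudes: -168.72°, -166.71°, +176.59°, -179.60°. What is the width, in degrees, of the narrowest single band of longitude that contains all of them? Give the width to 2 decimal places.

16.70°

Sort the longitudes: -179.60°, -168.72°, -166.71°, +176.59°.
Eastward gaps between consecutive values (wrapping around): 10.88°, 2.01°, 343.30°, 3.81°.
Largest gap = 343.30° ⇒ minimal covering band is its complement: 360° − 343.30° = 16.70°.
Band runs from +176.59° eastward to -166.71°, crossing the antimeridian.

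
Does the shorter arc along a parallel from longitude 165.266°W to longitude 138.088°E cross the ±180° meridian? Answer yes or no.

Yes

Naïve |138.088 − -165.266| = 303.354° > 180°, so the shorter arc goes the other way round — across 180°.
Signed shortest Δλ = ((138.088 − -165.266 + 180) mod 360) − 180 = -56.646°.
Going west by 56.646° from -165.266° passes through 180° before reaching +138.088°.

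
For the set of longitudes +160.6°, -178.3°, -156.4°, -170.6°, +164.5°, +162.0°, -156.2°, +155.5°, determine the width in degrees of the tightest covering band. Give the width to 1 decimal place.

Sort the longitudes: -178.3°, -170.6°, -156.4°, -156.2°, +155.5°, +160.6°, +162.0°, +164.5°.
Eastward gaps between consecutive values (wrapping around): 7.7°, 14.2°, 0.2°, 311.7°, 5.1°, 1.4°, 2.5°, 17.2°.
Largest gap = 311.7° ⇒ minimal covering band is its complement: 360° − 311.7° = 48.3°.
Band runs from +155.5° eastward to -156.2°, crossing the antimeridian.

48.3°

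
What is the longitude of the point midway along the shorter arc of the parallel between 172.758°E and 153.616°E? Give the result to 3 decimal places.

163.187°E

Signed shortest Δλ from +172.758° to +153.616° is -19.142°.
Midpoint longitude = +172.758° + (-19.142°)/2 = +172.758° − 9.571° = +163.187°.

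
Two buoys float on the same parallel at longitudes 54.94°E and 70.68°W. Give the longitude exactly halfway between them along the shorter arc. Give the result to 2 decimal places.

Signed shortest Δλ from +54.94° to -70.68° is -125.62°.
Midpoint longitude = +54.94° + (-125.62°)/2 = +54.94° − 62.81° = -7.87°.

7.87°W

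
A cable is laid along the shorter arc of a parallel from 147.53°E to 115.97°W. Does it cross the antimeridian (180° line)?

Naïve |-115.97 − 147.53| = 263.5° > 180°, so the shorter arc goes the other way round — across 180°.
Signed shortest Δλ = ((-115.97 − 147.53 + 180) mod 360) − 180 = 96.5°.
Going east by 96.5° from +147.53° passes through 180° before reaching -115.97°.

Yes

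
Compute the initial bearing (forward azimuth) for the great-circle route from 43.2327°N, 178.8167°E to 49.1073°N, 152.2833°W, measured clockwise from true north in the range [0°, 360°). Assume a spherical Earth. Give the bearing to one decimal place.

Δλ = -152.2833 − 178.8167 = -331.1000°; wrapped into (−180°, 180°]: 28.9000°.
θ = atan2( sin Δλ · cos φ₂ , cos φ₁ · sin φ₂ − sin φ₁ · cos φ₂ · cos Δλ )
  = atan2(0.31638, 0.15819) = 63.434° → normalised to [0°, 360°): 63.434°.

63.4°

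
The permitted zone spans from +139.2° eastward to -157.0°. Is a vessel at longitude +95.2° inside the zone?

No

Band width going east from +139.2° to -157.0°: ((-157.0 − 139.2) mod 360) = 63.8°.
Offset of +95.2° east of the west edge: ((95.2 − 139.2) mod 360) = 316.0°.
316.0° > 63.8° ⇒ outside.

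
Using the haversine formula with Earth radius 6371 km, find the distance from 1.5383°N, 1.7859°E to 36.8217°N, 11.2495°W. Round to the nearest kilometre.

4145 km

Δλ = -11.2495 − 1.7859 = -13.0354°.
Δφ = 36.8217 − 1.5383 = 35.2834°.
a = sin²(Δφ/2) + cos φ₁ · cos φ₂ · sin²(Δλ/2) = 0.102158.
c = 2·atan2(√a, √(1−a)) = 0.65066 rad → d = 6371·c ≈ 4145.36 km.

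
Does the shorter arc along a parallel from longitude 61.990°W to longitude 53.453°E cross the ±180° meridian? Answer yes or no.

No

Signed shortest Δλ = ((53.453 − -61.990 + 180) mod 360) − 180 = 115.443°.
Going east by 115.443° from -61.990° reaches +53.453° without touching 180°.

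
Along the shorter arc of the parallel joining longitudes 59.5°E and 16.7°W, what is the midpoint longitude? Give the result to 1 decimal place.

21.4°E

Signed shortest Δλ from +59.5° to -16.7° is -76.2°.
Midpoint longitude = +59.5° + (-76.2°)/2 = +59.5° − 38.1° = +21.4°.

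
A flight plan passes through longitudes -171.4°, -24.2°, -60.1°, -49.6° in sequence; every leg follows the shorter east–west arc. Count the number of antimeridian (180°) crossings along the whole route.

0

Leg 1: -171.4° → -24.2°, shortest Δλ = 147.2° (east) — does not cross 180°.
Leg 2: -24.2° → -60.1°, shortest Δλ = -35.9° (west) — does not cross 180°.
Leg 3: -60.1° → -49.6°, shortest Δλ = 10.5° (east) — does not cross 180°.
Total crossings: 0.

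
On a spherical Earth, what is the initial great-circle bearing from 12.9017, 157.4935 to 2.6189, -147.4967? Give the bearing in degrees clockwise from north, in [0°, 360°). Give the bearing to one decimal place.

95.8°

Δλ = -147.4967 − 157.4935 = -304.9902°; wrapped into (−180°, 180°]: 55.0098°.
θ = atan2( sin Δλ · cos φ₂ , cos φ₁ · sin φ₂ − sin φ₁ · cos φ₂ · cos Δλ )
  = atan2(0.81839, -0.08336) = 95.816° → normalised to [0°, 360°): 95.816°.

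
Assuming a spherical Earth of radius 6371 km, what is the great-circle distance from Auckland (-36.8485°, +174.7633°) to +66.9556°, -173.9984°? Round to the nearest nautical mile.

6254 nmi

Δλ = -173.9984 − 174.7633 = -348.7617°; wrapped into (−180°, 180°]: 11.2383°.
Δφ = 66.9556 − -36.8485 = 103.8041°.
a = sin²(Δφ/2) + cos φ₁ · cos φ₂ · sin²(Δλ/2) = 0.622305.
c = 2·atan2(√a, √(1−a)) = 1.81791 rad → d = 6371·c ≈ 11581.92 km ≈ 6253.74 nmi.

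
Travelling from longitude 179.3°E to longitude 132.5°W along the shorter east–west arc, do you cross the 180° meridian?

Naïve |-132.5 − 179.3| = 311.8° > 180°, so the shorter arc goes the other way round — across 180°.
Signed shortest Δλ = ((-132.5 − 179.3 + 180) mod 360) − 180 = 48.2°.
Going east by 48.2° from +179.3° passes through 180° before reaching -132.5°.

Yes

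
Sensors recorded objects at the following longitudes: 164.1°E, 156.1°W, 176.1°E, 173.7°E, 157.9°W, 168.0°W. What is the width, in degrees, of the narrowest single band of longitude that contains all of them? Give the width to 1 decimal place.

Sort the longitudes: -168.0°, -157.9°, -156.1°, +164.1°, +173.7°, +176.1°.
Eastward gaps between consecutive values (wrapping around): 10.1°, 1.8°, 320.2°, 9.6°, 2.4°, 15.9°.
Largest gap = 320.2° ⇒ minimal covering band is its complement: 360° − 320.2° = 39.8°.
Band runs from +164.1° eastward to -156.1°, crossing the antimeridian.

39.8°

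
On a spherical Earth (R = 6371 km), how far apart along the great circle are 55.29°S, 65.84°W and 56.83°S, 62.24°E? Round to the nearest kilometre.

6701 km

Δλ = 62.24 − -65.84 = 128.08°.
Δφ = -56.83 − -55.29 = -1.54°.
a = sin²(Δφ/2) + cos φ₁ · cos φ₂ · sin²(Δλ/2) = 0.252028.
c = 2·atan2(√a, √(1−a)) = 1.05187 rad → d = 6371·c ≈ 6701.49 km.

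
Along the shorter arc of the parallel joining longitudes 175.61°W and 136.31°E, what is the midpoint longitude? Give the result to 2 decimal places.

Signed shortest Δλ from -175.61° to +136.31° is -48.08°.
Midpoint longitude = -175.61° + (-48.08°)/2 = -175.61° − 24.04° = -199.65°.
Normalise into (−180°, 180°]: +160.35°.
(The naïve average (-175.61 + +136.31)/2 = -19.65° is on the wrong side of the globe.)

160.35°E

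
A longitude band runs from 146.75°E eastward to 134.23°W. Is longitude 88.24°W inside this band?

Band width going east from +146.75° to -134.23°: ((-134.23 − 146.75) mod 360) = 79.02°.
Offset of -88.24° east of the west edge: ((-88.24 − 146.75) mod 360) = 125.01°.
125.01° > 79.02° ⇒ outside.

No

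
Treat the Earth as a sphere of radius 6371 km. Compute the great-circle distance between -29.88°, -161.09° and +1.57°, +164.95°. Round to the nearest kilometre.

5020 km

Δλ = 164.95 − -161.09 = 326.04°; wrapped into (−180°, 180°]: -33.96°.
Δφ = 1.57 − -29.88 = 31.45°.
a = sin²(Δφ/2) + cos φ₁ · cos φ₂ · sin²(Δλ/2) = 0.147373.
c = 2·atan2(√a, √(1−a)) = 0.78802 rad → d = 6371·c ≈ 5020.45 km.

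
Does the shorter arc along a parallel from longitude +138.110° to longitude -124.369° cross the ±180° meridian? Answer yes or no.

Yes

Naïve |-124.369 − 138.110| = 262.479° > 180°, so the shorter arc goes the other way round — across 180°.
Signed shortest Δλ = ((-124.369 − 138.110 + 180) mod 360) − 180 = 97.521°.
Going east by 97.521° from +138.110° passes through 180° before reaching -124.369°.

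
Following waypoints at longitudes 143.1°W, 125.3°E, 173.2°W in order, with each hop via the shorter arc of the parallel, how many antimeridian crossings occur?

Leg 1: -143.1° → +125.3°, shortest Δλ = -91.6° (west) — crosses 180°.
Leg 2: +125.3° → -173.2°, shortest Δλ = 61.5° (east) — crosses 180°.
Total crossings: 2.

2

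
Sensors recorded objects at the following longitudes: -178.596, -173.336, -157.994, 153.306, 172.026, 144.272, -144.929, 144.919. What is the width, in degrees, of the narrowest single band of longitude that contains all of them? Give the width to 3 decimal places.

70.799°

Sort the longitudes: -178.596°, -173.336°, -157.994°, -144.929°, +144.272°, +144.919°, +153.306°, +172.026°.
Eastward gaps between consecutive values (wrapping around): 5.260°, 15.342°, 13.065°, 289.201°, 0.647°, 8.387°, 18.720°, 9.378°.
Largest gap = 289.201° ⇒ minimal covering band is its complement: 360° − 289.201° = 70.799°.
Band runs from +144.272° eastward to -144.929°, crossing the antimeridian.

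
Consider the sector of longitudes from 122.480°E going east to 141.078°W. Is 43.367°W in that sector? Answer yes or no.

No

Band width going east from +122.480° to -141.078°: ((-141.078 − 122.480) mod 360) = 96.442°.
Offset of -43.367° east of the west edge: ((-43.367 − 122.480) mod 360) = 194.153°.
194.153° > 96.442° ⇒ outside.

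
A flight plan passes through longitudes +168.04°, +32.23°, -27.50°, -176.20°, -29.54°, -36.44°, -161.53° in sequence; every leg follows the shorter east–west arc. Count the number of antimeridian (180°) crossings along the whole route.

0

Leg 1: +168.04° → +32.23°, shortest Δλ = -135.81° (west) — does not cross 180°.
Leg 2: +32.23° → -27.50°, shortest Δλ = -59.73° (west) — does not cross 180°.
Leg 3: -27.50° → -176.20°, shortest Δλ = -148.7° (west) — does not cross 180°.
Leg 4: -176.20° → -29.54°, shortest Δλ = 146.66° (east) — does not cross 180°.
Leg 5: -29.54° → -36.44°, shortest Δλ = -6.9° (west) — does not cross 180°.
Leg 6: -36.44° → -161.53°, shortest Δλ = -125.09° (west) — does not cross 180°.
Total crossings: 0.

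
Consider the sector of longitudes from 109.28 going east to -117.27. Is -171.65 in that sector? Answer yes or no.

Band width going east from +109.28° to -117.27°: ((-117.27 − 109.28) mod 360) = 133.45°.
Offset of -171.65° east of the west edge: ((-171.65 − 109.28) mod 360) = 79.07°.
79.07° ≤ 133.45° ⇒ inside.

Yes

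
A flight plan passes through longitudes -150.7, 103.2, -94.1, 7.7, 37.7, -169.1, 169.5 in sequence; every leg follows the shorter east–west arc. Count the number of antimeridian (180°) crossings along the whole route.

Leg 1: -150.7° → +103.2°, shortest Δλ = -106.1° (west) — crosses 180°.
Leg 2: +103.2° → -94.1°, shortest Δλ = 162.7° (east) — crosses 180°.
Leg 3: -94.1° → +7.7°, shortest Δλ = 101.8° (east) — does not cross 180°.
Leg 4: +7.7° → +37.7°, shortest Δλ = 30.0° (east) — does not cross 180°.
Leg 5: +37.7° → -169.1°, shortest Δλ = 153.2° (east) — crosses 180°.
Leg 6: -169.1° → +169.5°, shortest Δλ = -21.4° (west) — crosses 180°.
Total crossings: 4.

4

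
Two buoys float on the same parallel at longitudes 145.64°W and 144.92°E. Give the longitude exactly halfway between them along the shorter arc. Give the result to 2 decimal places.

179.64°E

Signed shortest Δλ from -145.64° to +144.92° is -69.44°.
Midpoint longitude = -145.64° + (-69.44°)/2 = -145.64° − 34.72° = -180.36°.
Normalise into (−180°, 180°]: +179.64°.
(The naïve average (-145.64 + +144.92)/2 = -0.36° is on the wrong side of the globe.)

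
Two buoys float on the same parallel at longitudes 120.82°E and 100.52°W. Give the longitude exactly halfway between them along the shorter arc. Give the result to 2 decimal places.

169.85°W

Signed shortest Δλ from +120.82° to -100.52° is +138.66°.
Midpoint longitude = +120.82° + (+138.66°)/2 = +120.82° + 69.33° = +190.15°.
Normalise into (−180°, 180°]: -169.85°.
(The naïve average (+120.82 + -100.52)/2 = 10.15° is on the wrong side of the globe.)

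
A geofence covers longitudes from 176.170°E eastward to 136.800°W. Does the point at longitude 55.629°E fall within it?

No

Band width going east from +176.170° to -136.800°: ((-136.800 − 176.170) mod 360) = 47.030°.
Offset of +55.629° east of the west edge: ((55.629 − 176.170) mod 360) = 239.459°.
239.459° > 47.030° ⇒ outside.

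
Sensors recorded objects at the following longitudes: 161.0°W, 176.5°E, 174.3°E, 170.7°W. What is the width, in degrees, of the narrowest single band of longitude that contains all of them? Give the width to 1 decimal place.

Sort the longitudes: -170.7°, -161.0°, +174.3°, +176.5°.
Eastward gaps between consecutive values (wrapping around): 9.7°, 335.3°, 2.2°, 12.8°.
Largest gap = 335.3° ⇒ minimal covering band is its complement: 360° − 335.3° = 24.7°.
Band runs from +174.3° eastward to -161.0°, crossing the antimeridian.

24.7°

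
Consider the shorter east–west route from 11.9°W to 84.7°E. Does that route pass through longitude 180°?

No

Signed shortest Δλ = ((84.7 − -11.9 + 180) mod 360) − 180 = 96.6°.
Going east by 96.6° from -11.9° reaches +84.7° without touching 180°.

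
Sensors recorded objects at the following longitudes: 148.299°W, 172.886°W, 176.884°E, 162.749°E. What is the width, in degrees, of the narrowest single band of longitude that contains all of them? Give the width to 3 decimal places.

48.952°

Sort the longitudes: -172.886°, -148.299°, +162.749°, +176.884°.
Eastward gaps between consecutive values (wrapping around): 24.587°, 311.048°, 14.135°, 10.230°.
Largest gap = 311.048° ⇒ minimal covering band is its complement: 360° − 311.048° = 48.952°.
Band runs from +162.749° eastward to -148.299°, crossing the antimeridian.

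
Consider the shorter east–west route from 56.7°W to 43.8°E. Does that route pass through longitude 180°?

Signed shortest Δλ = ((43.8 − -56.7 + 180) mod 360) − 180 = 100.5°.
Going east by 100.5° from -56.7° reaches +43.8° without touching 180°.

No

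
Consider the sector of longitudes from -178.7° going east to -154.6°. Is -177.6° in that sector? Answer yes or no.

Band width going east from -178.7° to -154.6°: ((-154.6 − -178.7) mod 360) = 24.1°.
Offset of -177.6° east of the west edge: ((-177.6 − -178.7) mod 360) = 1.1°.
1.1° ≤ 24.1° ⇒ inside.

Yes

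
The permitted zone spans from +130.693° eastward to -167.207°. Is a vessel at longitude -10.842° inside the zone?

Band width going east from +130.693° to -167.207°: ((-167.207 − 130.693) mod 360) = 62.100°.
Offset of -10.842° east of the west edge: ((-10.842 − 130.693) mod 360) = 218.465°.
218.465° > 62.100° ⇒ outside.

No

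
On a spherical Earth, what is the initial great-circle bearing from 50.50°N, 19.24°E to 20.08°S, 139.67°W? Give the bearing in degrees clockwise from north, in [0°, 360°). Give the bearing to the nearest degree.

324°

Δλ = -139.67 − 19.24 = -158.91°.
θ = atan2( sin Δλ · cos φ₂ , cos φ₁ · sin φ₂ − sin φ₁ · cos φ₂ · cos Δλ )
  = atan2(-0.33796, 0.45779) = -36.436° → normalised to [0°, 360°): 323.564°.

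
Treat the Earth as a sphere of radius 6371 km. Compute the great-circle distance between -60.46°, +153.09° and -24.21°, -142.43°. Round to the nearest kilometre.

6293 km

Δλ = -142.43 − 153.09 = -295.52°; wrapped into (−180°, 180°]: 64.48°.
Δφ = -24.21 − -60.46 = 36.25°.
a = sin²(Δφ/2) + cos φ₁ · cos φ₂ · sin²(Δλ/2) = 0.224747.
c = 2·atan2(√a, √(1−a)) = 0.98783 rad → d = 6371·c ≈ 6293.45 km.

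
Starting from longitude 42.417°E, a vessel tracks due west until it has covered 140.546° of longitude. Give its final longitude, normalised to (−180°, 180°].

98.129°W

Start at +42.417°; shift −140.546° → -98.129°.
-98.129° already lies in (−180°, 180°].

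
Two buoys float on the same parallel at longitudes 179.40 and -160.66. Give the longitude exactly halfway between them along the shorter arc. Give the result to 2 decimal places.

-170.63°

Signed shortest Δλ from +179.40° to -160.66° is +19.94°.
Midpoint longitude = +179.40° + (+19.94°)/2 = +179.40° + 9.97° = +189.37°.
Normalise into (−180°, 180°]: -170.63°.
(The naïve average (+179.40 + -160.66)/2 = 9.37° is on the wrong side of the globe.)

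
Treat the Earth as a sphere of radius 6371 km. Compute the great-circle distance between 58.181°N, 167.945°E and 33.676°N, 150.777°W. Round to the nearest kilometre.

4090 km

Δλ = -150.777 − 167.945 = -318.722°; wrapped into (−180°, 180°]: 41.278°.
Δφ = 33.676 − 58.181 = -24.505°.
a = sin²(Δφ/2) + cos φ₁ · cos φ₂ · sin²(Δλ/2) = 0.099550.
c = 2·atan2(√a, √(1−a)) = 0.64200 rad → d = 6371·c ≈ 4090.17 km.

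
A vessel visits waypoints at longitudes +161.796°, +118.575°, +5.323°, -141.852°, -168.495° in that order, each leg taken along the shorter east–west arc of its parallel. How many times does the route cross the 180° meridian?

Leg 1: +161.796° → +118.575°, shortest Δλ = -43.221° (west) — does not cross 180°.
Leg 2: +118.575° → +5.323°, shortest Δλ = -113.252° (west) — does not cross 180°.
Leg 3: +5.323° → -141.852°, shortest Δλ = -147.175° (west) — does not cross 180°.
Leg 4: -141.852° → -168.495°, shortest Δλ = -26.643° (west) — does not cross 180°.
Total crossings: 0.

0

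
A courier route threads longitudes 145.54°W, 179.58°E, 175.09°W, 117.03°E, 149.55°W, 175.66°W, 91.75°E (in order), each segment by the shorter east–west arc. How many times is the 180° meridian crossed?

Leg 1: -145.54° → +179.58°, shortest Δλ = -34.88° (west) — crosses 180°.
Leg 2: +179.58° → -175.09°, shortest Δλ = 5.33° (east) — crosses 180°.
Leg 3: -175.09° → +117.03°, shortest Δλ = -67.88° (west) — crosses 180°.
Leg 4: +117.03° → -149.55°, shortest Δλ = 93.42° (east) — crosses 180°.
Leg 5: -149.55° → -175.66°, shortest Δλ = -26.11° (west) — does not cross 180°.
Leg 6: -175.66° → +91.75°, shortest Δλ = -92.59° (west) — crosses 180°.
Total crossings: 5.

5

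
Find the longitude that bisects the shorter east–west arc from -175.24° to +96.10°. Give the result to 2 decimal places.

+140.43°

Signed shortest Δλ from -175.24° to +96.10° is -88.66°.
Midpoint longitude = -175.24° + (-88.66°)/2 = -175.24° − 44.33° = -219.57°.
Normalise into (−180°, 180°]: +140.43°.
(The naïve average (-175.24 + +96.10)/2 = -39.57° is on the wrong side of the globe.)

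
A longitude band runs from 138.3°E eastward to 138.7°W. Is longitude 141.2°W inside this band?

Yes

Band width going east from +138.3° to -138.7°: ((-138.7 − 138.3) mod 360) = 83.0°.
Offset of -141.2° east of the west edge: ((-141.2 − 138.3) mod 360) = 80.5°.
80.5° ≤ 83.0° ⇒ inside.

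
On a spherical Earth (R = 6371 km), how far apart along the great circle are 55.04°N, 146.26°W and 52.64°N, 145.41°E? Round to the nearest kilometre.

Δλ = 145.41 − -146.26 = 291.67°; wrapped into (−180°, 180°]: -68.33°.
Δφ = 52.64 − 55.04 = -2.40°.
a = sin²(Δφ/2) + cos φ₁ · cos φ₂ · sin²(Δλ/2) = 0.110096.
c = 2·atan2(√a, √(1−a)) = 0.67644 rad → d = 6371·c ≈ 4309.59 km.

4310 km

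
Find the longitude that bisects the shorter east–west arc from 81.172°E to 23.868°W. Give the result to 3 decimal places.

28.652°E

Signed shortest Δλ from +81.172° to -23.868° is -105.040°.
Midpoint longitude = +81.172° + (-105.040°)/2 = +81.172° − 52.520° = +28.652°.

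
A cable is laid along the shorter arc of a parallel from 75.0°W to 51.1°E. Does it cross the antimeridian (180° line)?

Signed shortest Δλ = ((51.1 − -75.0 + 180) mod 360) − 180 = 126.1°.
Going east by 126.1° from -75.0° reaches +51.1° without touching 180°.

No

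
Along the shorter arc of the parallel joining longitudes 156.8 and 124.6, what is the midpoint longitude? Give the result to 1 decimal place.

Signed shortest Δλ from +156.8° to +124.6° is -32.2°.
Midpoint longitude = +156.8° + (-32.2°)/2 = +156.8° − 16.1° = +140.7°.

+140.7°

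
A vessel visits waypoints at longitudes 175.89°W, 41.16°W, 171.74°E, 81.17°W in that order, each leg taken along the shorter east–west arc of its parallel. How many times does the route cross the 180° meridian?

2

Leg 1: -175.89° → -41.16°, shortest Δλ = 134.73° (east) — does not cross 180°.
Leg 2: -41.16° → +171.74°, shortest Δλ = -147.1° (west) — crosses 180°.
Leg 3: +171.74° → -81.17°, shortest Δλ = 107.09° (east) — crosses 180°.
Total crossings: 2.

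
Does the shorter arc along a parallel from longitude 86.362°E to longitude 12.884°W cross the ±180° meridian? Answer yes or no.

No

Signed shortest Δλ = ((-12.884 − 86.362 + 180) mod 360) − 180 = -99.246°.
Going west by 99.246° from +86.362° reaches -12.884° without touching 180°.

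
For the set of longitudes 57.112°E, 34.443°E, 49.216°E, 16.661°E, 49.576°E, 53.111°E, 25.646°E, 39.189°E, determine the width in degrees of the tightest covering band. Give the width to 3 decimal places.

40.451°

Sort the longitudes: +16.661°, +25.646°, +34.443°, +39.189°, +49.216°, +49.576°, +53.111°, +57.112°.
Eastward gaps between consecutive values (wrapping around): 8.985°, 8.797°, 4.746°, 10.027°, 0.360°, 3.535°, 4.001°, 319.549°.
Largest gap = 319.549° ⇒ minimal covering band is its complement: 360° − 319.549° = 40.451°.
Band runs from +16.661° eastward to +57.112°.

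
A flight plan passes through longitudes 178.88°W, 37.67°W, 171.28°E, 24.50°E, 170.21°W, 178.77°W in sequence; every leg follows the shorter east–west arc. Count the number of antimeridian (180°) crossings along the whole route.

2

Leg 1: -178.88° → -37.67°, shortest Δλ = 141.21° (east) — does not cross 180°.
Leg 2: -37.67° → +171.28°, shortest Δλ = -151.05° (west) — crosses 180°.
Leg 3: +171.28° → +24.50°, shortest Δλ = -146.78° (west) — does not cross 180°.
Leg 4: +24.50° → -170.21°, shortest Δλ = 165.29° (east) — crosses 180°.
Leg 5: -170.21° → -178.77°, shortest Δλ = -8.56° (west) — does not cross 180°.
Total crossings: 2.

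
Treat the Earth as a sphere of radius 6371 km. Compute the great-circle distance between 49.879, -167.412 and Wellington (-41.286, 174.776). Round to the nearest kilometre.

Δλ = 174.776 − -167.412 = 342.188°; wrapped into (−180°, 180°]: -17.812°.
Δφ = -41.286 − 49.879 = -91.165°.
a = sin²(Δφ/2) + cos φ₁ · cos φ₂ · sin²(Δλ/2) = 0.521771.
c = 2·atan2(√a, √(1−a)) = 1.61435 rad → d = 6371·c ≈ 10285.04 km.

10285 km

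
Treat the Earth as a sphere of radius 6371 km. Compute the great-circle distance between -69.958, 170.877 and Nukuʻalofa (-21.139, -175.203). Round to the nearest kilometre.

Δλ = -175.203 − 170.877 = -346.080°; wrapped into (−180°, 180°]: 13.920°.
Δφ = -21.139 − -69.958 = 48.819°.
a = sin²(Δφ/2) + cos φ₁ · cos φ₂ · sin²(Δλ/2) = 0.175474.
c = 2·atan2(√a, √(1−a)) = 0.86446 rad → d = 6371·c ≈ 5507.46 km.

5507 km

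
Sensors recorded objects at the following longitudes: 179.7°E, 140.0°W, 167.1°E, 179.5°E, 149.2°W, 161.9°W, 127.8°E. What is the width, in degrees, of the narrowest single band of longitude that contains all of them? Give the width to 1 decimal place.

92.2°

Sort the longitudes: -161.9°, -149.2°, -140.0°, +127.8°, +167.1°, +179.5°, +179.7°.
Eastward gaps between consecutive values (wrapping around): 12.7°, 9.2°, 267.8°, 39.3°, 12.4°, 0.2°, 18.4°.
Largest gap = 267.8° ⇒ minimal covering band is its complement: 360° − 267.8° = 92.2°.
Band runs from +127.8° eastward to -140.0°, crossing the antimeridian.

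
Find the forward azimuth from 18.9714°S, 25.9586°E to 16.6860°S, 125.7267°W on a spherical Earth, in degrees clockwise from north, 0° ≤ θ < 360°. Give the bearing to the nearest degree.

220°

Δλ = -125.7267 − 25.9586 = -151.6853°.
θ = atan2( sin Δλ · cos φ₂ , cos φ₁ · sin φ₂ − sin φ₁ · cos φ₂ · cos Δλ )
  = atan2(-0.45434, -0.54568) = -140.219° → normalised to [0°, 360°): 219.781°.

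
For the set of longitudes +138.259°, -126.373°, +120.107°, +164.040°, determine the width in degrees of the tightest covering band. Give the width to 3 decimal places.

Sort the longitudes: -126.373°, +120.107°, +138.259°, +164.040°.
Eastward gaps between consecutive values (wrapping around): 246.480°, 18.152°, 25.781°, 69.587°.
Largest gap = 246.480° ⇒ minimal covering band is its complement: 360° − 246.480° = 113.520°.
Band runs from +120.107° eastward to -126.373°, crossing the antimeridian.

113.520°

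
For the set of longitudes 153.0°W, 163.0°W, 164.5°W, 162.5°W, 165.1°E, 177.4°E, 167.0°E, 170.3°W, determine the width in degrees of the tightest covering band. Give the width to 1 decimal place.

Sort the longitudes: -170.3°, -164.5°, -163.0°, -162.5°, -153.0°, +165.1°, +167.0°, +177.4°.
Eastward gaps between consecutive values (wrapping around): 5.8°, 1.5°, 0.5°, 9.5°, 318.1°, 1.9°, 10.4°, 12.3°.
Largest gap = 318.1° ⇒ minimal covering band is its complement: 360° − 318.1° = 41.9°.
Band runs from +165.1° eastward to -153.0°, crossing the antimeridian.

41.9°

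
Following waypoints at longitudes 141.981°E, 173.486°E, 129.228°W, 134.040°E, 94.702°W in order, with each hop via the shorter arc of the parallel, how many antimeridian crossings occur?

Leg 1: +141.981° → +173.486°, shortest Δλ = 31.505° (east) — does not cross 180°.
Leg 2: +173.486° → -129.228°, shortest Δλ = 57.286° (east) — crosses 180°.
Leg 3: -129.228° → +134.040°, shortest Δλ = -96.732° (west) — crosses 180°.
Leg 4: +134.040° → -94.702°, shortest Δλ = 131.258° (east) — crosses 180°.
Total crossings: 3.

3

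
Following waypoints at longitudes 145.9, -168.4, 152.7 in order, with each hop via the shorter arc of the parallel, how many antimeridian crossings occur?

Leg 1: +145.9° → -168.4°, shortest Δλ = 45.7° (east) — crosses 180°.
Leg 2: -168.4° → +152.7°, shortest Δλ = -38.9° (west) — crosses 180°.
Total crossings: 2.

2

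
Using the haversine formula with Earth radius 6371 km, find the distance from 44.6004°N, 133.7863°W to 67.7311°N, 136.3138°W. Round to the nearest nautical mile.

Δλ = -136.3138 − -133.7863 = -2.5275°.
Δφ = 67.7311 − 44.6004 = 23.1307°.
a = sin²(Δφ/2) + cos φ₁ · cos φ₂ · sin²(Δλ/2) = 0.040326.
c = 2·atan2(√a, √(1−a)) = 0.40437 rad → d = 6371·c ≈ 2576.27 km ≈ 1391.07 nmi.

1391 nmi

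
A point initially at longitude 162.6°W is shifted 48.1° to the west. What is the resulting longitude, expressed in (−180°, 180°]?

Start at -162.6°; shift −48.1° → -210.7°.
-210.7° lies outside (−180°, 180°]; add 360° → +149.3°.

149.3°E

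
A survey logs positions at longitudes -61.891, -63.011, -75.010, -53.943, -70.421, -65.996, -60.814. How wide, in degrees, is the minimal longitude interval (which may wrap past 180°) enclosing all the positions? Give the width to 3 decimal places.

Sort the longitudes: -75.010°, -70.421°, -65.996°, -63.011°, -61.891°, -60.814°, -53.943°.
Eastward gaps between consecutive values (wrapping around): 4.589°, 4.425°, 2.985°, 1.120°, 1.077°, 6.871°, 338.933°.
Largest gap = 338.933° ⇒ minimal covering band is its complement: 360° − 338.933° = 21.067°.
Band runs from -75.010° eastward to -53.943°.

21.067°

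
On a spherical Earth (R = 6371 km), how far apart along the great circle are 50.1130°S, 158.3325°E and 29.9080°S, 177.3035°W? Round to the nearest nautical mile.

1637 nmi

Δλ = -177.3035 − 158.3325 = -335.6360°; wrapped into (−180°, 180°]: 24.3640°.
Δφ = -29.9080 − -50.1130 = 20.2050°.
a = sin²(Δφ/2) + cos φ₁ · cos φ₂ · sin²(Δλ/2) = 0.055521.
c = 2·atan2(√a, √(1−a)) = 0.47573 rad → d = 6371·c ≈ 3030.88 km ≈ 1636.54 nmi.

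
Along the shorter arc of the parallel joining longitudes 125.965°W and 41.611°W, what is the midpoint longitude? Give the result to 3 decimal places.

83.788°W

Signed shortest Δλ from -125.965° to -41.611° is +84.354°.
Midpoint longitude = -125.965° + (+84.354°)/2 = -125.965° + 42.177° = -83.788°.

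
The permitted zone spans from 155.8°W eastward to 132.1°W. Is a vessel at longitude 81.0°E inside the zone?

No

Band width going east from -155.8° to -132.1°: ((-132.1 − -155.8) mod 360) = 23.7°.
Offset of +81.0° east of the west edge: ((81.0 − -155.8) mod 360) = 236.8°.
236.8° > 23.7° ⇒ outside.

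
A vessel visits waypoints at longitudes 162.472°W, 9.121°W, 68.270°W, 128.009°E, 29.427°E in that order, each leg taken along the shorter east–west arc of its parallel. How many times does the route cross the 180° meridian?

Leg 1: -162.472° → -9.121°, shortest Δλ = 153.351° (east) — does not cross 180°.
Leg 2: -9.121° → -68.270°, shortest Δλ = -59.149° (west) — does not cross 180°.
Leg 3: -68.270° → +128.009°, shortest Δλ = -163.721° (west) — crosses 180°.
Leg 4: +128.009° → +29.427°, shortest Δλ = -98.582° (west) — does not cross 180°.
Total crossings: 1.

1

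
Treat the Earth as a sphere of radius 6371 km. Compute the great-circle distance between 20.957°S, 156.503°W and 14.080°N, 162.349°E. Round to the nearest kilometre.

Δλ = 162.349 − -156.503 = 318.852°; wrapped into (−180°, 180°]: -41.148°.
Δφ = 14.080 − -20.957 = 35.037°.
a = sin²(Δφ/2) + cos φ₁ · cos φ₂ · sin²(Δλ/2) = 0.202469.
c = 2·atan2(√a, √(1−a)) = 0.93345 rad → d = 6371·c ≈ 5947.03 km.

5947 km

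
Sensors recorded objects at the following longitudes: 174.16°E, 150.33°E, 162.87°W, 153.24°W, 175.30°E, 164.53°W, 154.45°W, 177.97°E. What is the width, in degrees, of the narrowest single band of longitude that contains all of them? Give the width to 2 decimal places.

56.43°

Sort the longitudes: -164.53°, -162.87°, -154.45°, -153.24°, +150.33°, +174.16°, +175.30°, +177.97°.
Eastward gaps between consecutive values (wrapping around): 1.66°, 8.42°, 1.21°, 303.57°, 23.83°, 1.14°, 2.67°, 17.50°.
Largest gap = 303.57° ⇒ minimal covering band is its complement: 360° − 303.57° = 56.43°.
Band runs from +150.33° eastward to -153.24°, crossing the antimeridian.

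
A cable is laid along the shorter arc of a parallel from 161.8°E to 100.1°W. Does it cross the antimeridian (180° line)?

Naïve |-100.1 − 161.8| = 261.9° > 180°, so the shorter arc goes the other way round — across 180°.
Signed shortest Δλ = ((-100.1 − 161.8 + 180) mod 360) − 180 = 98.1°.
Going east by 98.1° from +161.8° passes through 180° before reaching -100.1°.

Yes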